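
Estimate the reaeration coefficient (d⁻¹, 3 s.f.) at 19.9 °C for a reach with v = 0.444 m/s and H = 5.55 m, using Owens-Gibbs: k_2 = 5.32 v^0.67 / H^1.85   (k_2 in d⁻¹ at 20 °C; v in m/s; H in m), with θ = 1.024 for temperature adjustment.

k_2 ≈ 0.129 d⁻¹

k_2(20) = 5.32 × 0.444^0.67 / 5.55^1.85 = 5.32 × 0.5804 / 23.82 = 0.1296 d⁻¹.
k_2(19.9) = 0.1296 × 1.024^(19.9−20) = 0.1296 × 0.9976 = 0.1293 d⁻¹.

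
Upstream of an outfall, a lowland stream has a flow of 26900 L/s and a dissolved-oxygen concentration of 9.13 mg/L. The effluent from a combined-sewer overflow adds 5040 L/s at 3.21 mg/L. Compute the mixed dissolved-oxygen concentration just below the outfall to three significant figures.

Flow-weighted mixing: C = (Q_r C_r + Q_w C_w)/(Q_r + Q_w)
= (26900×9.13 + 5040×3.21)/(26900 + 5040) = 261800/31940 = 8.196 mg/L.

8.20 mg/L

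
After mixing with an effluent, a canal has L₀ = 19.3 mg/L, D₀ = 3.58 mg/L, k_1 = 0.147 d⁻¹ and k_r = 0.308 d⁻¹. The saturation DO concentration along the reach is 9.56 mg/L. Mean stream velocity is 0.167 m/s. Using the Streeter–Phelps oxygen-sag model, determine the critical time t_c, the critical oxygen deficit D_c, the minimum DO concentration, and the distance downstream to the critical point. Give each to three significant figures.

t_c = [1/(k_r−k_1)] ln[(k_r/k_1)(1 − D₀(k_r−k_1)/(k_1 L₀))]
= [1/(0.308−0.147)] ln[(0.308/0.147)(1 − 3.58×0.1610/(0.147×19.3))]
= (1/0.1610) ln[2.095 × 0.7968] = 6.211 × ln(1.670) = 6.211 × 0.5126 = 3.184 d.
D_c = (k_1/k_r) L₀ e^(−k_1 t_c) = (0.147/0.308) × 19.3 × e^(−0.147×3.184) = 0.4773 × 19.3 × 0.6263 = 5.769 mg/L.
Minimum DO = C_s − D_c = 9.56 − 5.769 = 3.791 mg/L.
x_c = v t_c = 0.167 m/s × 3.184 d × 86400 s/d = 45940 m ≈ 45.9 km.

t_c ≈ 3.18 d; D_c ≈ 5.77 mg/L; min DO ≈ 3.79 mg/L; x_c ≈ 45.9 km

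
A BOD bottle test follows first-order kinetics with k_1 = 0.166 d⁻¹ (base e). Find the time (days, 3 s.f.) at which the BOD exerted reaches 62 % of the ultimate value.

y/L₀ = 1 − e^(−k_1 t) = 0.62 ⇒ e^(−k_1 t) = 0.380
t = −ln(0.380) / 0.166 = 0.9676 / 0.166 = 5.829 d.

t ≈ 5.83 d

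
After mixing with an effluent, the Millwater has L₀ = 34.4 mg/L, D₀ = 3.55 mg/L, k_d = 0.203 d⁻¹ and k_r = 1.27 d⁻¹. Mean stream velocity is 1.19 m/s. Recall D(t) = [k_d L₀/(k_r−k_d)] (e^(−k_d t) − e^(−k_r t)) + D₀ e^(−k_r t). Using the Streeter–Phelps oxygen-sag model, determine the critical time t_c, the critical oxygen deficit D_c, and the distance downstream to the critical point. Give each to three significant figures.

t_c = [1/(k_r−k_d)] ln[(k_r/k_d)(1 − D₀(k_r−k_d)/(k_d L₀))]
= [1/(1.27−0.203)] ln[(1.27/0.203)(1 − 3.55×1.067/(0.203×34.4))]
= (1/1.067) ln[6.256 × 0.4576] = 0.9372 × ln(2.863) = 0.9372 × 1.052 = 0.9857 d.
D_c = (k_d/k_r) L₀ e^(−k_d t_c) = (0.203/1.27) × 34.4 × e^(−0.203×0.9857) = 0.1598 × 34.4 × 0.8186 = 4.501 mg/L.
x_c = v t_c = 1.19 m/s × 0.9857 d × 86400 s/d = 101300 m ≈ 101 km.

t_c ≈ 0.986 d; D_c ≈ 4.50 mg/L; x_c ≈ 101 km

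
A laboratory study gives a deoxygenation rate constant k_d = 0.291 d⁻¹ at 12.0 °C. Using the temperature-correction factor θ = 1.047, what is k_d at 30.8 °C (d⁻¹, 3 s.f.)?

k_d(T₂) = k_d(T₁) · θ^(T₂−T₁) = 0.291 × 1.047^(30.8−12.0)
= 0.291 × 1.047^18.8 = 0.291 × 2.371 = 0.6901 d⁻¹.

k_d ≈ 0.690 d⁻¹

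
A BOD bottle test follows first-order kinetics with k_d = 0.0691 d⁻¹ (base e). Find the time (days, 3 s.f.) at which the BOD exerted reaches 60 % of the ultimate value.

t ≈ 13.3 d

y/L₀ = 1 − e^(−k_d t) = 0.60 ⇒ e^(−k_d t) = 0.400
t = −ln(0.400) / 0.0691 = 0.9163 / 0.0691 = 13.26 d.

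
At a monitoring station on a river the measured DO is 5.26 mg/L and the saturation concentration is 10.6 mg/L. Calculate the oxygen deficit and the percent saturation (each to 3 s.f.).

D = C_s − C = 10.6 − 5.26 = 5.34 mg/L.
% saturation = 5.26/10.6 × 100 = 49.6 %.

D ≈ 5.34 mg/L; 49.6 % saturation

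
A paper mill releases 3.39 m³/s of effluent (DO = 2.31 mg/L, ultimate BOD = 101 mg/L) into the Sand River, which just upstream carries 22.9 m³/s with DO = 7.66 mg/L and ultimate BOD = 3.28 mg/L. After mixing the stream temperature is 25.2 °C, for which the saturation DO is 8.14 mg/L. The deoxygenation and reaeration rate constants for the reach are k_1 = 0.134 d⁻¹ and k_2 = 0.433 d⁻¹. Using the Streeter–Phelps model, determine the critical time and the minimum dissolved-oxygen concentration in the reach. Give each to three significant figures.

t_c ≈ 3.32 d; minimum DO ≈ 4.99 mg/L

Mixed DO = (22.9×7.66 + 3.39×2.31)/(22.9+3.39) = 183.2/26.29 = 6.970 mg/L.
Mixed L₀ = (22.9×3.28 + 3.39×101)/(26.29) = 417.5/26.29 = 15.88 mg/L.
Initial deficit D₀ = C_s − DO₀ = 8.14 − 6.970 = 1.170 mg/L.
t_c = (1/0.2990) ln[(0.433/0.134)(1 − 1.170×0.2990/(0.134×15.88))] = 3.344 × ln(2.700) = 3.322 d.
D_c = (0.134/0.433) × 15.88 × e^(−0.134×3.322) = 0.3095 × 15.88 × 0.6407 = 3.149 mg/L.
Minimum DO = 8.14 − 3.149 = 4.991 mg/L.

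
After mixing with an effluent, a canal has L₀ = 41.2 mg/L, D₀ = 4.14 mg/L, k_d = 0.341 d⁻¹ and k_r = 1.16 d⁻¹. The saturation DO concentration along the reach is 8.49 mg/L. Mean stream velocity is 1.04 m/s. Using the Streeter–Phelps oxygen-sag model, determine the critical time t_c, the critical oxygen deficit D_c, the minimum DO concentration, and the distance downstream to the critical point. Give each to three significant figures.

t_c = [1/(k_r−k_d)] ln[(k_r/k_d)(1 − D₀(k_r−k_d)/(k_d L₀))]
= [1/(1.16−0.341)] ln[(1.16/0.341)(1 − 4.14×0.8190/(0.341×41.2))]
= (1/0.8190) ln[3.402 × 0.7587] = 1.221 × ln(2.581) = 1.221 × 0.9481 = 1.158 d.
D_c = (k_d/k_r) L₀ e^(−k_d t_c) = (0.341/1.16) × 41.2 × e^(−0.341×1.158) = 0.2940 × 41.2 × 0.6739 = 8.161 mg/L.
Minimum DO = C_s − D_c = 8.49 − 8.161 = 0.3287 mg/L.
x_c = v t_c = 1.04 m/s × 1.158 d × 86400 s/d = 104000 m ≈ 104 km.

t_c ≈ 1.16 d; D_c ≈ 8.16 mg/L; min DO ≈ 0.329 mg/L; x_c ≈ 104 km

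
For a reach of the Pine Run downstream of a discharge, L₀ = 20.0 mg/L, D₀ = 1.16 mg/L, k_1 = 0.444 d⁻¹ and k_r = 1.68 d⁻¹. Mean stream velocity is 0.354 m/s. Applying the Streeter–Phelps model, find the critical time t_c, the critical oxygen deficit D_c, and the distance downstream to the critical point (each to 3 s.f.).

t_c = [1/(k_r−k_1)] ln[(k_r/k_1)(1 − D₀(k_r−k_1)/(k_1 L₀))]
= [1/(1.68−0.444)] ln[(1.68/0.444)(1 − 1.16×1.236/(0.444×20.0))]
= (1/1.236) ln[3.784 × 0.8385] = 0.8091 × ln(3.173) = 0.8091 × 1.155 = 0.9342 d.
L(t_c) = L₀ e^(−k_1 t_c) = 20.0 × 0.6605 = 13.21 mg/L, and at the critical point k_r D_c = k_1 L, so D_c = (0.444/1.68) × 13.21 = 3.491 mg/L.
x_c = v t_c = 0.354 m/s × 0.9342 d × 86400 s/d = 28570 m ≈ 28.6 km.

t_c ≈ 0.934 d; D_c ≈ 3.49 mg/L; x_c ≈ 28.6 km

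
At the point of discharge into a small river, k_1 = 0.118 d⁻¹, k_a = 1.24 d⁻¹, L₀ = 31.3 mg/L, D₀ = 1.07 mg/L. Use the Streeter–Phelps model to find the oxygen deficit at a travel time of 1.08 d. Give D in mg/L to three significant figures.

D ≈ 2.32 mg/L

k_1 L₀/(k_a−k_1) = 0.118×31.3/(1.24−0.118) = 3.693/1.122 = 3.292 mg/L.
e^(−k_1 t) = e^(−0.118×1.080) = 0.8803; e^(−k_a t) = e^(−1.24×1.080) = 0.2621.
D = 3.292 × (0.8803 − 0.2621) + 1.07 × 0.2621 = 2.035 + 0.2804 = 2.316 mg/L.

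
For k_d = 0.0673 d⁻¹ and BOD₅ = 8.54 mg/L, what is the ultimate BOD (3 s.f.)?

BOD₅ = L₀(1 − e^(−5k_d)) ⇒ L₀ = BOD₅ / (1 − e^(−5×0.0673))
= 8.54 / (1 − 0.7143) = 8.54 / 0.2857 = 29.89 mg/L.

L₀ ≈ 29.9 mg/L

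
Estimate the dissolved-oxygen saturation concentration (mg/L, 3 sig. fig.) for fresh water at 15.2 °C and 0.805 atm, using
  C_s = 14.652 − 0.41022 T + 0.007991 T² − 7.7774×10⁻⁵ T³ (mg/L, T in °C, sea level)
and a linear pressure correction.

At sea level: C_s = 14.652 − 0.41022×15.2 + 0.007991×15.2² − 7.7774×10⁻⁵×15.2³ = 9.990 mg/L.
Pressure correction: C_s' = 9.990 × 0.805 = 8.042 mg/L.

C_s ≈ 8.04 mg/L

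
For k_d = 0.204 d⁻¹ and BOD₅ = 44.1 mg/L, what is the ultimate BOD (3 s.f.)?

L₀ ≈ 69.0 mg/L

BOD₅ = L₀(1 − e^(−5k_d)) ⇒ L₀ = BOD₅ / (1 − e^(−5×0.204))
= 44.1 / (1 − 0.3606) = 44.1 / 0.6394 = 68.97 mg/L.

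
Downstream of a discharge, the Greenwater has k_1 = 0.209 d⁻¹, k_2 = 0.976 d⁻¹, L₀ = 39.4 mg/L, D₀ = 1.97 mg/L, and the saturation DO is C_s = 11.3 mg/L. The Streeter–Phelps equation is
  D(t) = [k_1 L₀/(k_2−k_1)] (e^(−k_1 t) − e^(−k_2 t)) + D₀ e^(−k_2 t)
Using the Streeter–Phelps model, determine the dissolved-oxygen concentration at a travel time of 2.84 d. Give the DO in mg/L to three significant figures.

k_1 L₀/(k_2−k_1) = 0.209×39.4/(0.976−0.209) = 8.235/0.7670 = 10.74 mg/L.
e^(−k_1 t) = e^(−0.209×2.840) = 0.5524; e^(−k_2 t) = e^(−0.976×2.840) = 0.06255.
D = 10.74 × (0.5524 − 0.06255) + 1.97 × 0.06255 = 5.259 + 0.1232 = 5.382 mg/L.
DO = C_s − D = 11.3 − 5.382 = 5.918 mg/L.

DO ≈ 5.92 mg/L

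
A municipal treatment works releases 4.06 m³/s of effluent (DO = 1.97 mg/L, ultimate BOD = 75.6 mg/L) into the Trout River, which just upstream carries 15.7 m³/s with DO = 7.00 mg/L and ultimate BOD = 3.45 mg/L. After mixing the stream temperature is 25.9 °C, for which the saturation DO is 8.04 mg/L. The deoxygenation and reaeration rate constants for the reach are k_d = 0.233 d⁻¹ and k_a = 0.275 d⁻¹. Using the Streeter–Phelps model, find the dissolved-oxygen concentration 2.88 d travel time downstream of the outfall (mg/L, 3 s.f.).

Mixed DO = (15.7×7.00 + 4.06×1.97)/(15.7+4.06) = 117.9/19.76 = 5.967 mg/L.
Mixed L₀ = (15.7×3.45 + 4.06×75.6)/(19.76) = 361.1/19.76 = 18.27 mg/L.
Initial deficit D₀ = C_s − DO₀ = 8.04 − 5.967 = 2.073 mg/L.
D(2.88) = [0.233×18.27/(0.275−0.233)](e^(−0.233×2.88) − e^(−0.275×2.88)) + 2.073 e^(−0.275×2.88)
= 101.4 × (0.5112 − 0.4529) + 2.073 × 0.4529 = 6.843 mg/L.
DO = 8.04 − 6.843 = 1.197 mg/L.

DO ≈ 1.20 mg/L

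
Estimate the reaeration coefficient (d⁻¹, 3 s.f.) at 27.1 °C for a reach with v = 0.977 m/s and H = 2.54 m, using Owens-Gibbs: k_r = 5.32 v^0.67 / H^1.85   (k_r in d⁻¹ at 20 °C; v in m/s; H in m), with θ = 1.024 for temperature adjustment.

k_r(20) = 5.32 × 0.977^0.67 / 2.54^1.85 = 5.32 × 0.9845 / 5.610 = 0.9337 d⁻¹.
k_r(27.1) = 0.9337 × 1.024^(27.1−20) = 0.9337 × 1.183 = 1.105 d⁻¹.

k_r ≈ 1.10 d⁻¹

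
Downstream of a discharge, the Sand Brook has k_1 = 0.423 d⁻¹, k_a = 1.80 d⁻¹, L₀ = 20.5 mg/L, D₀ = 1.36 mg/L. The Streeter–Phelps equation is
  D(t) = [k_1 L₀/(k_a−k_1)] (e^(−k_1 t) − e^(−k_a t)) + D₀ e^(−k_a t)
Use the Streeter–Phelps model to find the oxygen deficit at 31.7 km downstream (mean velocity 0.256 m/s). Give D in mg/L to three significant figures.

Travel time t = x/v = 31.7 km / (0.256 m/s) = 31700 m / 0.256 m/s = 123800 s = 1.433 d.
k_1 L₀/(k_a−k_1) = 0.423×20.5/(1.80−0.423) = 8.671/1.377 = 6.297 mg/L.
e^(−k_1 t) = e^(−0.423×1.433) = 0.5454; e^(−k_a t) = e^(−1.80×1.433) = 0.07579.
D = 6.297 × (0.5454 − 0.07579) + 1.36 × 0.07579 = 2.957 + 0.1031 = 3.060 mg/L.

D ≈ 3.06 mg/L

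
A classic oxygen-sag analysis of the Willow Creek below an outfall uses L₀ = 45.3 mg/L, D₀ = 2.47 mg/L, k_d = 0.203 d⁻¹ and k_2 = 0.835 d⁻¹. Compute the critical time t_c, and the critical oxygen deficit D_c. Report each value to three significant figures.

t_c ≈ 1.94 d; D_c ≈ 7.42 mg/L

With k_2/k_d = 4.113 and 1 − D₀(k_2−k_d)/(k_d L₀) = 0.8302,
t_c = ln(4.113 × 0.8302) / (0.835 − 0.203) = ln(3.415) / 0.6320 = 1.228/0.6320 = 1.943 d.
L(t_c) = L₀ e^(−k_d t_c) = 45.3 × 0.6740 = 30.53 mg/L, and at the critical point k_2 D_c = k_d L, so D_c = (0.203/0.835) × 30.53 = 7.423 mg/L.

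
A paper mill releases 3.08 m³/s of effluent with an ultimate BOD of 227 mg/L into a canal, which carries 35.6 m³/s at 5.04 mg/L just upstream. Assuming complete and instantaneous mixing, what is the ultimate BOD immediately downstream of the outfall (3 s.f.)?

22.7 mg/L

Flow-weighted mixing: C = (Q_r C_r + Q_w C_w)/(Q_r + Q_w)
= (35.6×5.04 + 3.08×227)/(35.6 + 3.08) = 878.6/38.68 = 22.71 mg/L.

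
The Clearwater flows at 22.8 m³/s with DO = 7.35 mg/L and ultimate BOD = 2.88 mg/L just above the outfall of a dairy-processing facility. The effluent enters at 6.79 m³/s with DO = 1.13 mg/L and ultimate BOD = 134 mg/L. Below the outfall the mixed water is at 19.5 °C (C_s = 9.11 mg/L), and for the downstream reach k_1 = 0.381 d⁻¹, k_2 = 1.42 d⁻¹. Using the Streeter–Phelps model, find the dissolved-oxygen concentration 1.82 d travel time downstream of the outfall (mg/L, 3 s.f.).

DO ≈ 3.74 mg/L

Mixed DO = (22.8×7.35 + 6.79×1.13)/(22.8+6.79) = 175.3/29.59 = 5.923 mg/L.
Mixed L₀ = (22.8×2.88 + 6.79×134)/(29.59) = 975.5/29.59 = 32.97 mg/L.
Initial deficit D₀ = C_s − DO₀ = 9.11 − 5.923 = 3.187 mg/L.
D(1.82) = [0.381×32.97/(1.42−0.381)](e^(−0.381×1.82) − e^(−1.42×1.82)) + 3.187 e^(−1.42×1.82)
= 12.09 × (0.4999 − 0.07544) + 3.187 × 0.07544 = 5.371 mg/L.
DO = 9.11 − 5.371 = 3.739 mg/L.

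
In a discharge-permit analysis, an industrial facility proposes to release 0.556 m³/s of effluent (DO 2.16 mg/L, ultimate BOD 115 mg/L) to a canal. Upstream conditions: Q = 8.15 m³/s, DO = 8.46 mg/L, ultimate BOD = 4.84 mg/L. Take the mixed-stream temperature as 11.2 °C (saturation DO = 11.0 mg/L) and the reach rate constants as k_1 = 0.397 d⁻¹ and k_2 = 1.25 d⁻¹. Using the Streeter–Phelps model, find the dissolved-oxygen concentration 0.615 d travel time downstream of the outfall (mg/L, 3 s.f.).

DO ≈ 7.87 mg/L

Mixed DO = (8.15×8.46 + 0.556×2.16)/(8.15+0.556) = 70.15/8.706 = 8.058 mg/L.
Mixed L₀ = (8.15×4.84 + 0.556×115)/(8.706) = 103.4/8.706 = 11.88 mg/L.
Initial deficit D₀ = C_s − DO₀ = 11.0 − 8.058 = 2.942 mg/L.
D(0.615) = [0.397×11.88/(1.25−0.397)](e^(−0.397×0.615) − e^(−1.25×0.615)) + 2.942 e^(−1.25×0.615)
= 5.527 × (0.7834 − 0.4636) + 2.942 × 0.4636 = 3.131 mg/L.
DO = 11.0 − 3.131 = 7.869 mg/L.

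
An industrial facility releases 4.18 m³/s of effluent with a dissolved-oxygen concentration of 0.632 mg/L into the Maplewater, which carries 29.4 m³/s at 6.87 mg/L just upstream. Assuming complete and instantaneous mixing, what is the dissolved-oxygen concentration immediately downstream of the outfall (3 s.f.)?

6.09 mg/L

Flow-weighted mixing: C = (Q_r C_r + Q_w C_w)/(Q_r + Q_w)
= (29.4×6.87 + 4.18×0.632)/(29.4 + 4.18) = 204.6/33.58 = 6.094 mg/L.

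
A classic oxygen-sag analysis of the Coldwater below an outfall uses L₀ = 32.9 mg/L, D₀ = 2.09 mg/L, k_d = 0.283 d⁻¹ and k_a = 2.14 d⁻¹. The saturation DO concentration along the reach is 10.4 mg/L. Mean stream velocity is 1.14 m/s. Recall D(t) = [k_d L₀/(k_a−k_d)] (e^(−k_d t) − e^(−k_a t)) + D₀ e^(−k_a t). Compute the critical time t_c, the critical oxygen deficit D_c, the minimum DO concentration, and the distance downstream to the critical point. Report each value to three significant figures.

With k_a/k_d = 7.562 and 1 − D₀(k_a−k_d)/(k_d L₀) = 0.5832,
t_c = ln(7.562 × 0.5832) / (2.14 − 0.283) = ln(4.410) / 1.857 = 1.484/1.857 = 0.7990 d.
L(t_c) = L₀ e^(−k_d t_c) = 32.9 × 0.7976 = 26.24 mg/L, and at the critical point k_a D_c = k_d L, so D_c = (0.283/2.14) × 26.24 = 3.470 mg/L.
Minimum DO = C_s − D_c = 10.4 − 3.470 = 6.930 mg/L.
x_c = v t_c = 1.14 m/s × 0.7990 d × 86400 s/d = 78700 m ≈ 78.7 km.

t_c ≈ 0.799 d; D_c ≈ 3.47 mg/L; min DO ≈ 6.93 mg/L; x_c ≈ 78.7 km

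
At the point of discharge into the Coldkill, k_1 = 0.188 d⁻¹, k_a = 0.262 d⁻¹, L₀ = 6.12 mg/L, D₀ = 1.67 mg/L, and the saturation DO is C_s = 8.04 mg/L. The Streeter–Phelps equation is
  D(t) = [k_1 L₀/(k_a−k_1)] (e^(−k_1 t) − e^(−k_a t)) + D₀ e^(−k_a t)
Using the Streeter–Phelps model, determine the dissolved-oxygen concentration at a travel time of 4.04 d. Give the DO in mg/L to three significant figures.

k_1 L₀/(k_a−k_1) = 0.188×6.12/(0.262−0.188) = 1.151/0.07400 = 15.55 mg/L.
e^(−k_1 t) = e^(−0.188×4.040) = 0.4679; e^(−k_a t) = e^(−0.262×4.040) = 0.3470.
D = 15.55 × (0.4679 − 0.3470) + 1.67 × 0.3470 = 1.880 + 0.5795 = 2.459 mg/L.
DO = C_s − D = 8.04 − 2.459 = 5.581 mg/L.

DO ≈ 5.58 mg/L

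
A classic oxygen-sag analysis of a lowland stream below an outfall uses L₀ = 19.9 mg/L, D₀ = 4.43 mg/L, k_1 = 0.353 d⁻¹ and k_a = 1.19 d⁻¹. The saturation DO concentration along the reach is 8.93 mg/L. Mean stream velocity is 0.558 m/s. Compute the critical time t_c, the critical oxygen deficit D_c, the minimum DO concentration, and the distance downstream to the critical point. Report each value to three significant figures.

At the critical point dD/dt = 0, so k_1 L₀ e^(−k_1 t) = k_a D. Substituting D(t) from the Streeter–Phelps equation and solving for t gives
t_c = ln[(k_a/k_1)(1 − D₀(k_a−k_1)/(k_1 L₀))] / (k_a−k_1).
Here k_a−k_1 = 0.8370 d⁻¹ and 1 − D₀(k_a−k_1)/(k_1 L₀) = 1 − 4.43×0.8370/(0.353×19.9) = 0.4722, so
t_c = ln(3.371 × 0.4722) / 0.8370 = 0.4648 / 0.8370 = 0.5553 d.
D_c = (k_1/k_a) L₀ e^(−k_1 t_c) = (0.353/1.19) × 19.9 × e^(−0.353×0.5553) = 0.2966 × 19.9 × 0.8220 = 4.852 mg/L.
Minimum DO = C_s − D_c = 8.93 − 4.852 = 4.078 mg/L.
x_c = v t_c = 0.558 m/s × 0.5553 d × 86400 s/d = 26770 m ≈ 26.8 km.

t_c ≈ 0.555 d; D_c ≈ 4.85 mg/L; min DO ≈ 4.08 mg/L; x_c ≈ 26.8 km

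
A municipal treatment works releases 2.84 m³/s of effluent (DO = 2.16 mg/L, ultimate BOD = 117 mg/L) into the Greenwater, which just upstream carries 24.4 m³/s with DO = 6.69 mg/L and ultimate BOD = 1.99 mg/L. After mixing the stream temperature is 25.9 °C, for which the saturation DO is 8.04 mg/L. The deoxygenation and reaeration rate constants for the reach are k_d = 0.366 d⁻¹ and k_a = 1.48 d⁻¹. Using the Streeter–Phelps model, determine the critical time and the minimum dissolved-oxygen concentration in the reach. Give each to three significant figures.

Mixed DO = (24.4×6.69 + 2.84×2.16)/(24.4+2.84) = 169.4/27.24 = 6.218 mg/L.
Mixed L₀ = (24.4×1.99 + 2.84×117)/(27.24) = 380.8/27.24 = 13.98 mg/L.
Initial deficit D₀ = C_s − DO₀ = 8.04 − 6.218 = 1.822 mg/L.
t_c = (1/1.114) ln[(1.48/0.366)(1 − 1.822×1.114/(0.366×13.98))] = 0.8977 × ln(2.439) = 0.8005 d.
D_c = (0.366/1.48) × 13.98 × e^(−0.366×0.8005) = 0.2473 × 13.98 × 0.7460 = 2.579 mg/L.
Minimum DO = 8.04 − 2.579 = 5.461 mg/L.

t_c ≈ 0.801 d; minimum DO ≈ 5.46 mg/L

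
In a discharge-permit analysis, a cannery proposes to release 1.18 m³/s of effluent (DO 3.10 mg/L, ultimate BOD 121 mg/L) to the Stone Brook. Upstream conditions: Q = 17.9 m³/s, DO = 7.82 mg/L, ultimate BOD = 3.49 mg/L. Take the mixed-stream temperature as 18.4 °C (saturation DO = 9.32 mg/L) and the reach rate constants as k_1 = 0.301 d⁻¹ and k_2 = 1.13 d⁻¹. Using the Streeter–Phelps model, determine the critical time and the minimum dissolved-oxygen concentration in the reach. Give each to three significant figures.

Mixed DO = (17.9×7.82 + 1.18×3.10)/(17.9+1.18) = 143.6/19.08 = 7.528 mg/L.
Mixed L₀ = (17.9×3.49 + 1.18×121)/(19.08) = 205.3/19.08 = 10.76 mg/L.
Initial deficit D₀ = C_s − DO₀ = 9.32 − 7.528 = 1.792 mg/L.
t_c = (1/0.8290) ln[(1.13/0.301)(1 − 1.792×0.8290/(0.301×10.76))] = 1.206 × ln(2.032) = 0.8552 d.
D_c = (0.301/1.13) × 10.76 × e^(−0.301×0.8552) = 0.2664 × 10.76 × 0.7731 = 2.215 mg/L.
Minimum DO = 9.32 − 2.215 = 7.105 mg/L.

t_c ≈ 0.855 d; minimum DO ≈ 7.10 mg/L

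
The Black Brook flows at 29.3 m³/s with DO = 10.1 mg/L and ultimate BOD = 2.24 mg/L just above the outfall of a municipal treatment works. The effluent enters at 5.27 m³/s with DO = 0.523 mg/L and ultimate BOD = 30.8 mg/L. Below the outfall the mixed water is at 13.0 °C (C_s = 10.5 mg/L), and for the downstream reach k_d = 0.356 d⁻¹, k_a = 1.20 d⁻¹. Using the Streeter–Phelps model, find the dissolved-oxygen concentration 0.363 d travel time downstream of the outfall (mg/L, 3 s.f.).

Mixed DO = (29.3×10.1 + 5.27×0.523)/(29.3+5.27) = 298.7/34.57 = 8.640 mg/L.
Mixed L₀ = (29.3×2.24 + 5.27×30.8)/(34.57) = 227.9/34.57 = 6.594 mg/L.
Initial deficit D₀ = C_s − DO₀ = 10.5 − 8.640 = 1.860 mg/L.
D(0.363) = [0.356×6.594/(1.20−0.356)](e^(−0.356×0.363) − e^(−1.20×0.363)) + 1.860 e^(−1.20×0.363)
= 2.781 × (0.8788 − 0.6469) + 1.860 × 0.6469 = 1.848 mg/L.
DO = 10.5 − 1.848 = 8.652 mg/L.

DO ≈ 8.65 mg/L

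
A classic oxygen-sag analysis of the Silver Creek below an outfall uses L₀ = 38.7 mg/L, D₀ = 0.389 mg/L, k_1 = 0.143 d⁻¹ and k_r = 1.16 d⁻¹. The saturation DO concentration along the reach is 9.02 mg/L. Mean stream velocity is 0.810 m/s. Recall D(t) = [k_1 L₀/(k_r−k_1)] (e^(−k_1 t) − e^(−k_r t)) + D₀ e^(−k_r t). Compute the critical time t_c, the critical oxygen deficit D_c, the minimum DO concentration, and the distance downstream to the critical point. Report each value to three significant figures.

t_c ≈ 1.99 d; D_c ≈ 3.59 mg/L; min DO ≈ 5.43 mg/L; x_c ≈ 139 km

At the critical point dD/dt = 0, so k_1 L₀ e^(−k_1 t) = k_r D. Substituting D(t) from the Streeter–Phelps equation and solving for t gives
t_c = ln[(k_r/k_1)(1 − D₀(k_r−k_1)/(k_1 L₀))] / (k_r−k_1).
Here k_r−k_1 = 1.017 d⁻¹ and 1 − D₀(k_r−k_1)/(k_1 L₀) = 1 − 0.389×1.017/(0.143×38.7) = 0.9285, so
t_c = ln(8.112 × 0.9285) / 1.017 = 2.019 / 1.017 = 1.985 d.
D_c = (k_1/k_r) L₀ e^(−k_1 t_c) = (0.143/1.16) × 38.7 × e^(−0.143×1.985) = 0.1233 × 38.7 × 0.7528 = 3.592 mg/L.
Minimum DO = C_s − D_c = 9.02 − 3.592 = 5.428 mg/L.
x_c = v t_c = 0.810 m/s × 1.985 d × 86400 s/d = 138900 m ≈ 139 km.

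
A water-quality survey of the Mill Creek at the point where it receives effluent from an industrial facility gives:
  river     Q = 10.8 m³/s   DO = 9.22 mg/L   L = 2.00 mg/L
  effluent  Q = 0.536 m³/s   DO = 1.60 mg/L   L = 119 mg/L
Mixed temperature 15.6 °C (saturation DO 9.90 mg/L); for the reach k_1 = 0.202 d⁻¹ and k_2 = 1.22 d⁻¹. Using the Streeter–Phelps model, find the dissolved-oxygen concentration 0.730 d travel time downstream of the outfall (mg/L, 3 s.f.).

Mixed DO = (10.8×9.22 + 0.536×1.60)/(10.8+0.536) = 100.4/11.34 = 8.860 mg/L.
Mixed L₀ = (10.8×2.00 + 0.536×119)/(11.34) = 85.38/11.34 = 7.532 mg/L.
Initial deficit D₀ = C_s − DO₀ = 9.90 − 8.860 = 1.040 mg/L.
D(0.730) = [0.202×7.532/(1.22−0.202)](e^(−0.202×0.730) − e^(−1.22×0.730)) + 1.040 e^(−1.22×0.730)
= 1.495 × (0.8629 − 0.4104) + 1.040 × 0.4104 = 1.103 mg/L.
DO = 9.90 − 1.103 = 8.797 mg/L.

DO ≈ 8.80 mg/L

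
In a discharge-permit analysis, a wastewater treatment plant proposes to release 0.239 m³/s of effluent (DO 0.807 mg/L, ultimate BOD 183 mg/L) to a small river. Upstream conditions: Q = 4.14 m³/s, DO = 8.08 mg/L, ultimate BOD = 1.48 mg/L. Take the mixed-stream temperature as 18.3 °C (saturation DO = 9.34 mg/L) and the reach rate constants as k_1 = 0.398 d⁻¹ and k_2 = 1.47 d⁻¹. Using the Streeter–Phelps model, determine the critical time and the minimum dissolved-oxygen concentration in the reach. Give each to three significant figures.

t_c ≈ 0.755 d; minimum DO ≈ 7.06 mg/L

Mixed DO = (4.14×8.08 + 0.239×0.807)/(4.14+0.239) = 33.64/4.379 = 7.683 mg/L.
Mixed L₀ = (4.14×1.48 + 0.239×183)/(4.379) = 49.86/4.379 = 11.39 mg/L.
Initial deficit D₀ = C_s − DO₀ = 9.34 − 7.683 = 1.657 mg/L.
t_c = (1/1.072) ln[(1.47/0.398)(1 − 1.657×1.072/(0.398×11.39))] = 0.9328 × ln(2.246) = 0.7548 d.
D_c = (0.398/1.47) × 11.39 × e^(−0.398×0.7548) = 0.2707 × 11.39 × 0.7405 = 2.283 mg/L.
Minimum DO = 9.34 − 2.283 = 7.057 mg/L.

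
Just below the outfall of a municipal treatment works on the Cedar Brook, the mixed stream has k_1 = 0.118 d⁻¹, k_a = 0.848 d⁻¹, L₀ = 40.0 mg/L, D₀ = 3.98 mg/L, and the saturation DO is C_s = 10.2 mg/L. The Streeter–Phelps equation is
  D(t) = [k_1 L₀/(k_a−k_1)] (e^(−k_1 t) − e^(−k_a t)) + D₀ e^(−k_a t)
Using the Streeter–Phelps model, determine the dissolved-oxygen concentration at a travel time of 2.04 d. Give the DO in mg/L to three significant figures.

DO ≈ 5.56 mg/L

k_1 L₀/(k_a−k_1) = 0.118×40.0/(0.848−0.118) = 4.720/0.7300 = 6.466 mg/L.
e^(−k_1 t) = e^(−0.118×2.040) = 0.7861; e^(−k_a t) = e^(−0.848×2.040) = 0.1773.
D = 6.466 × (0.7861 − 0.1773) + 3.98 × 0.1773 = 3.936 + 0.7056 = 4.642 mg/L.
DO = C_s − D = 10.2 − 4.642 = 5.558 mg/L.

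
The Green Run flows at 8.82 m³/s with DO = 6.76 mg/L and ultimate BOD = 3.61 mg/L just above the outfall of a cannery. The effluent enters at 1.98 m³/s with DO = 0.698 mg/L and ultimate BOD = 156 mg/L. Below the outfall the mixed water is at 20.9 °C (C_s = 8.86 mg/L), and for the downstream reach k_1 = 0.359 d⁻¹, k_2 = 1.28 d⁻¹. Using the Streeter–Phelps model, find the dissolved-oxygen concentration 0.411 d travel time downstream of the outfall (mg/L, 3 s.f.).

DO ≈ 3.62 mg/L

Mixed DO = (8.82×6.76 + 1.98×0.698)/(8.82+1.98) = 61.01/10.80 = 5.649 mg/L.
Mixed L₀ = (8.82×3.61 + 1.98×156)/(10.80) = 340.7/10.80 = 31.55 mg/L.
Initial deficit D₀ = C_s − DO₀ = 8.86 − 5.649 = 3.211 mg/L.
D(0.411) = [0.359×31.55/(1.28−0.359)](e^(−0.359×0.411) − e^(−1.28×0.411)) + 3.211 e^(−1.28×0.411)
= 12.30 × (0.8628 − 0.5909) + 3.211 × 0.5909 = 5.241 mg/L.
DO = 8.86 − 5.241 = 3.619 mg/L.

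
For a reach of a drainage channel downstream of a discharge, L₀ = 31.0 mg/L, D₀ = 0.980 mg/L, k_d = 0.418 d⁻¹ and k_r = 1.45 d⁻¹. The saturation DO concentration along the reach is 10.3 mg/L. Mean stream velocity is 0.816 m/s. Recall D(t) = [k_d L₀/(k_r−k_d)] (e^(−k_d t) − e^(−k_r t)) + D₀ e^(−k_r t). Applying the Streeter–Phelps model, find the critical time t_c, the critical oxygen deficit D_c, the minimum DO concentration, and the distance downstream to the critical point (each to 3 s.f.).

With k_r/k_d = 3.469 and 1 − D₀(k_r−k_d)/(k_d L₀) = 0.9220,
t_c = ln(3.469 × 0.9220) / (1.45 − 0.418) = ln(3.198) / 1.032 = 1.163/1.032 = 1.127 d.
L(t_c) = L₀ e^(−k_d t_c) = 31.0 × 0.6244 = 19.36 mg/L, and at the critical point k_r D_c = k_d L, so D_c = (0.418/1.45) × 19.36 = 5.580 mg/L.
Minimum DO = C_s − D_c = 10.3 − 5.580 = 4.720 mg/L.
x_c = v t_c = 0.816 m/s × 1.127 d × 86400 s/d = 79420 m ≈ 79.4 km.

t_c ≈ 1.13 d; D_c ≈ 5.58 mg/L; min DO ≈ 4.72 mg/L; x_c ≈ 79.4 km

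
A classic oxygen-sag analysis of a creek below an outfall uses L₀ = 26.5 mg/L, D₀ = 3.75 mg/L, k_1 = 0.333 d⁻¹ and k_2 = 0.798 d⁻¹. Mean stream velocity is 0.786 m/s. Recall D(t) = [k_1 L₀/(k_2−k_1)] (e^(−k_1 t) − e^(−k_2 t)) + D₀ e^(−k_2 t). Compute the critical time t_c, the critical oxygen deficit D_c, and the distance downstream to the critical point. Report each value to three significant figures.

t_c ≈ 1.41 d; D_c ≈ 6.92 mg/L; x_c ≈ 95.5 km

At the critical point dD/dt = 0, so k_1 L₀ e^(−k_1 t) = k_2 D. Substituting D(t) from the Streeter–Phelps equation and solving for t gives
t_c = ln[(k_2/k_1)(1 − D₀(k_2−k_1)/(k_1 L₀))] / (k_2−k_1).
Here k_2−k_1 = 0.4650 d⁻¹ and 1 − D₀(k_2−k_1)/(k_1 L₀) = 1 − 3.75×0.4650/(0.333×26.5) = 0.8024, so
t_c = ln(2.396 × 0.8024) / 0.4650 = 0.6538 / 0.4650 = 1.406 d.
L(t_c) = L₀ e^(−k_1 t_c) = 26.5 × 0.6261 = 16.59 mg/L, and at the critical point k_2 D_c = k_1 L, so D_c = (0.333/0.798) × 16.59 = 6.924 mg/L.
x_c = v t_c = 0.786 m/s × 1.406 d × 86400 s/d = 95490 m ≈ 95.5 km.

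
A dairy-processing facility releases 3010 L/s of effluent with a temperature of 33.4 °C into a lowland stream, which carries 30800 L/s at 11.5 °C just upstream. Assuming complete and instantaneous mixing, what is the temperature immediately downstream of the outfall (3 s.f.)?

Flow-weighted mixing: C = (Q_r C_r + Q_w C_w)/(Q_r + Q_w)
= (30800×11.5 + 3010×33.4)/(30800 + 3010) = 454700/33810 = 13.45 °C.

13.4 °C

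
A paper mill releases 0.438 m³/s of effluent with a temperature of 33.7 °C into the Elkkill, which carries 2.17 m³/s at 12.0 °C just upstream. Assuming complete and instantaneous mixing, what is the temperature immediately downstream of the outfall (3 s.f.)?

15.6 °C

Flow-weighted mixing: C = (Q_r C_r + Q_w C_w)/(Q_r + Q_w)
= (2.17×12.0 + 0.438×33.7)/(2.17 + 0.438) = 40.80/2.608 = 15.64 °C.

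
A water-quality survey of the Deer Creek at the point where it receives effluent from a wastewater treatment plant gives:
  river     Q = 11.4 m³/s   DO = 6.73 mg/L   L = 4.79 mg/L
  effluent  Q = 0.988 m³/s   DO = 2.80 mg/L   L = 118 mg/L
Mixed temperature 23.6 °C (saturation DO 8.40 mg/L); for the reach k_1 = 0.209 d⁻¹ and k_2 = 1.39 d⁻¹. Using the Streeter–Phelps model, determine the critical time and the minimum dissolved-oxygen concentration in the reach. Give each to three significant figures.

t_c ≈ 0.193 d; minimum DO ≈ 6.40 mg/L

Mixed DO = (11.4×6.73 + 0.988×2.80)/(11.4+0.988) = 79.49/12.39 = 6.417 mg/L.
Mixed L₀ = (11.4×4.79 + 0.988×118)/(12.39) = 171.2/12.39 = 13.82 mg/L.
Initial deficit D₀ = C_s − DO₀ = 8.40 − 6.417 = 1.983 mg/L.
t_c = (1/1.181) ln[(1.39/0.209)(1 − 1.983×1.181/(0.209×13.82))] = 0.8467 × ln(1.257) = 0.1935 d.
D_c = (0.209/1.39) × 13.82 × e^(−0.209×0.1935) = 0.1504 × 13.82 × 0.9604 = 1.995 mg/L.
Minimum DO = 8.40 − 1.995 = 6.405 mg/L.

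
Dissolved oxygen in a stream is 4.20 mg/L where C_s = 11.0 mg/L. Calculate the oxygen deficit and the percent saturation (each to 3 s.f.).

D = C_s − C = 11.0 − 4.20 = 6.80 mg/L.
% saturation = 4.20/11.0 × 100 = 38.2 %.

D ≈ 6.80 mg/L; 38.2 % saturation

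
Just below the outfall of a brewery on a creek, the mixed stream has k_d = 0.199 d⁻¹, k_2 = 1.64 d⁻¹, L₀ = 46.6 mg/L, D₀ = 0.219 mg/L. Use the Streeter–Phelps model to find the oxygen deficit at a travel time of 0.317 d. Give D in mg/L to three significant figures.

D ≈ 2.35 mg/L

k_d L₀/(k_2−k_d) = 0.199×46.6/(1.64−0.199) = 9.273/1.441 = 6.435 mg/L.
e^(−k_d t) = e^(−0.199×0.3170) = 0.9389; e^(−k_2 t) = e^(−1.64×0.3170) = 0.5946.
D = 6.435 × (0.9389 − 0.5946) + 0.219 × 0.5946 = 2.216 + 0.1302 = 2.346 mg/L.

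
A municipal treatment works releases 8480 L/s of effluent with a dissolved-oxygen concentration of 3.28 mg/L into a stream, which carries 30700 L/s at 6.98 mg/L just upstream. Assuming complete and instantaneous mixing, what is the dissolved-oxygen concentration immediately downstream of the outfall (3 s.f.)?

6.18 mg/L

Flow-weighted mixing: C = (Q_r C_r + Q_w C_w)/(Q_r + Q_w)
= (30700×6.98 + 8480×3.28)/(30700 + 8480) = 242100/39180 = 6.179 mg/L.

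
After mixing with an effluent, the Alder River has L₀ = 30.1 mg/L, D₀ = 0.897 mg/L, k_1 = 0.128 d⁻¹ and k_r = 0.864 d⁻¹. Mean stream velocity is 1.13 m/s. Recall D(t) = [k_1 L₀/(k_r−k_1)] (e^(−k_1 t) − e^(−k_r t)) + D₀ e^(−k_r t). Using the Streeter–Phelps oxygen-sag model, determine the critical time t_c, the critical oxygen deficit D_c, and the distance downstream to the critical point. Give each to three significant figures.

t_c = [1/(k_r−k_1)] ln[(k_r/k_1)(1 − D₀(k_r−k_1)/(k_1 L₀))]
= [1/(0.864−0.128)] ln[(0.864/0.128)(1 − 0.897×0.7360/(0.128×30.1))]
= (1/0.7360) ln[6.750 × 0.8286] = 1.359 × ln(5.593) = 1.359 × 1.722 = 2.339 d.
D_c = (k_1/k_r) L₀ e^(−k_1 t_c) = (0.128/0.864) × 30.1 × e^(−0.128×2.339) = 0.1481 × 30.1 × 0.7413 = 3.305 mg/L.
x_c = v t_c = 1.13 m/s × 2.339 d × 86400 s/d = 228400 m ≈ 228 km.

t_c ≈ 2.34 d; D_c ≈ 3.31 mg/L; x_c ≈ 228 km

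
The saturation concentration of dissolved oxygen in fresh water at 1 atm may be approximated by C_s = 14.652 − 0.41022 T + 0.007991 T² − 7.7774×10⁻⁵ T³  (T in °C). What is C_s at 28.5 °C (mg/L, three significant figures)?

C_s = 14.652 − 0.41022×28.5 + 0.007991×28.5² − 7.7774×10⁻⁵×28.5³ = 7.651 mg/L.

C_s ≈ 7.65 mg/L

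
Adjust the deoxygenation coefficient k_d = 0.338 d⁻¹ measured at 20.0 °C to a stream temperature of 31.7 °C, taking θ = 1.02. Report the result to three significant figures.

k_d(T₂) = k_d(T₁) · θ^(T₂−T₁) = 0.338 × 1.02^(31.7−20.0)
= 0.338 × 1.02^11.7 = 0.338 × 1.261 = 0.4261 d⁻¹.

k_d ≈ 0.426 d⁻¹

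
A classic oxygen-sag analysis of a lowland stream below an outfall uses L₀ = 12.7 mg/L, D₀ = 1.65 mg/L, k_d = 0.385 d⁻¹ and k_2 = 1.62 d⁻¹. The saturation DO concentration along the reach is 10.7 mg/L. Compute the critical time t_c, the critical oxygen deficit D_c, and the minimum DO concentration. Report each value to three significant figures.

t_c ≈ 0.727 d; D_c ≈ 2.28 mg/L; min DO ≈ 8.42 mg/L

With k_2/k_d = 4.208 and 1 − D₀(k_2−k_d)/(k_d L₀) = 0.5832,
t_c = ln(4.208 × 0.5832) / (1.62 − 0.385) = ln(2.454) / 1.235 = 0.8978/1.235 = 0.7269 d.
L(t_c) = L₀ e^(−k_d t_c) = 12.7 × 0.7559 = 9.600 mg/L, and at the critical point k_2 D_c = k_d L, so D_c = (0.385/1.62) × 9.600 = 2.281 mg/L.
Minimum DO = C_s − D_c = 10.7 − 2.281 = 8.419 mg/L.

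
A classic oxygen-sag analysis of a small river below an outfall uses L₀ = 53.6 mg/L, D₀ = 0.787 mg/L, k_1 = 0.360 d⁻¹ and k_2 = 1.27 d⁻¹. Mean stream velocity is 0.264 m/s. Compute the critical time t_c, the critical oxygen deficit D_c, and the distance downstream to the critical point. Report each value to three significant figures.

t_c = [1/(k_2−k_1)] ln[(k_2/k_1)(1 − D₀(k_2−k_1)/(k_1 L₀))]
= [1/(1.27−0.360)] ln[(1.27/0.360)(1 − 0.787×0.9100/(0.360×53.6))]
= (1/0.9100) ln[3.528 × 0.9629] = 1.099 × ln(3.397) = 1.099 × 1.223 = 1.344 d.
D_c = (k_1/k_2) L₀ e^(−k_1 t_c) = (0.360/1.27) × 53.6 × e^(−0.360×1.344) = 0.2835 × 53.6 × 0.6165 = 9.366 mg/L.
x_c = v t_c = 0.264 m/s × 1.344 d × 86400 s/d = 30650 m ≈ 30.7 km.

t_c ≈ 1.34 d; D_c ≈ 9.37 mg/L; x_c ≈ 30.7 km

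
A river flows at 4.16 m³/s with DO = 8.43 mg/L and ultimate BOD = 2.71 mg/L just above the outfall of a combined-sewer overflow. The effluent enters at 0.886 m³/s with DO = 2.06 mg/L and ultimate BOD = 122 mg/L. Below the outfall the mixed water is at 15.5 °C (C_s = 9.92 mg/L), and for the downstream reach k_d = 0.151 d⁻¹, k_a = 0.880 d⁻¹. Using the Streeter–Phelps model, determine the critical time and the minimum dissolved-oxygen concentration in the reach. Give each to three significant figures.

Mixed DO = (4.16×8.43 + 0.886×2.06)/(4.16+0.886) = 36.89/5.046 = 7.312 mg/L.
Mixed L₀ = (4.16×2.71 + 0.886×122)/(5.046) = 119.4/5.046 = 23.66 mg/L.
Initial deficit D₀ = C_s − DO₀ = 9.92 − 7.312 = 2.608 mg/L.
t_c = (1/0.7290) ln[(0.880/0.151)(1 − 2.608×0.7290/(0.151×23.66))] = 1.372 × ln(2.725) = 1.375 d.
D_c = (0.151/0.880) × 23.66 × e^(−0.151×1.375) = 0.1716 × 23.66 × 0.8125 = 3.298 mg/L.
Minimum DO = 9.92 − 3.298 = 6.622 mg/L.

t_c ≈ 1.38 d; minimum DO ≈ 6.62 mg/L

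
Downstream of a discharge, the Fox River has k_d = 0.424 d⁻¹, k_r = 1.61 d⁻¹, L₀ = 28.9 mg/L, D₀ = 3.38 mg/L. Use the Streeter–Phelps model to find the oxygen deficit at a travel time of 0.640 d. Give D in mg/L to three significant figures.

k_d L₀/(k_r−k_d) = 0.424×28.9/(1.61−0.424) = 12.25/1.186 = 10.33 mg/L.
e^(−k_d t) = e^(−0.424×0.6400) = 0.7623; e^(−k_r t) = e^(−1.61×0.6400) = 0.3569.
D = 10.33 × (0.7623 − 0.3569) + 3.38 × 0.3569 = 4.189 + 1.206 = 5.396 mg/L.

D ≈ 5.40 mg/L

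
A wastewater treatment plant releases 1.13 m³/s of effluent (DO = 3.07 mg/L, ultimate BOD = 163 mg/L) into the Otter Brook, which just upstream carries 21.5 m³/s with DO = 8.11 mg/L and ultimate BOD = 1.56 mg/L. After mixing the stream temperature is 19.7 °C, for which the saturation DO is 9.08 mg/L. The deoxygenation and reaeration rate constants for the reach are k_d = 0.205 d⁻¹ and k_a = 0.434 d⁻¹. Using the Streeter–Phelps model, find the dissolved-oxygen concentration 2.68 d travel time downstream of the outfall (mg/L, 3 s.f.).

Mixed DO = (21.5×8.11 + 1.13×3.07)/(21.5+1.13) = 177.8/22.63 = 7.858 mg/L.
Mixed L₀ = (21.5×1.56 + 1.13×163)/(22.63) = 217.7/22.63 = 9.621 mg/L.
Initial deficit D₀ = C_s − DO₀ = 9.08 − 7.858 = 1.222 mg/L.
D(2.68) = [0.205×9.621/(0.434−0.205)](e^(−0.205×2.68) − e^(−0.434×2.68)) + 1.222 e^(−0.434×2.68)
= 8.613 × (0.5773 − 0.3125) + 1.222 × 0.3125 = 2.662 mg/L.
DO = 9.08 − 2.662 = 6.418 mg/L.

DO ≈ 6.42 mg/L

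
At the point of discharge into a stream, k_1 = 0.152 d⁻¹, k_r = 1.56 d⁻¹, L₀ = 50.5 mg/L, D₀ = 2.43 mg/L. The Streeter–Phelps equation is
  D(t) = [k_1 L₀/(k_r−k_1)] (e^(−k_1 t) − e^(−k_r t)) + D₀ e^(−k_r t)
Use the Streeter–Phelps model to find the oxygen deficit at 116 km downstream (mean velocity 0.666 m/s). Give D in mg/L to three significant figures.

Travel time t = x/v = 116 km / (0.666 m/s) = 116000 m / 0.666 m/s = 174200 s = 2.016 d.
k_1 L₀/(k_r−k_1) = 0.152×50.5/(1.56−0.152) = 7.676/1.408 = 5.452 mg/L.
e^(−k_1 t) = e^(−0.152×2.016) = 0.7361; e^(−k_r t) = e^(−1.56×2.016) = 0.04308.
D = 5.452 × (0.7361 − 0.04308) + 2.43 × 0.04308 = 3.778 + 0.1047 = 3.883 mg/L.

D ≈ 3.88 mg/L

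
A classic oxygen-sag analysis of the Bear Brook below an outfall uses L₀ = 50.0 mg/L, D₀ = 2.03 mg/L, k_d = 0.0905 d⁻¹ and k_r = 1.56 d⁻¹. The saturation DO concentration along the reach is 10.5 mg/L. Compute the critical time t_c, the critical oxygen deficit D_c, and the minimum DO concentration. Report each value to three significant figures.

At the critical point dD/dt = 0, so k_d L₀ e^(−k_d t) = k_r D. Substituting D(t) from the Streeter–Phelps equation and solving for t gives
t_c = ln[(k_r/k_d)(1 − D₀(k_r−k_d)/(k_d L₀))] / (k_r−k_d).
Here k_r−k_d = 1.470 d⁻¹ and 1 − D₀(k_r−k_d)/(k_d L₀) = 1 − 2.03×1.470/(0.0905×50.0) = 0.3408, so
t_c = ln(17.24 × 0.3408) / 1.470 = 1.770 / 1.470 = 1.205 d.
D_c = (k_d/k_r) L₀ e^(−k_d t_c) = (0.0905/1.56) × 50.0 × e^(−0.0905×1.205) = 0.05801 × 50.0 × 0.8967 = 2.601 mg/L.
Minimum DO = C_s − D_c = 10.5 − 2.601 = 7.899 mg/L.

t_c ≈ 1.20 d; D_c ≈ 2.60 mg/L; min DO ≈ 7.90 mg/L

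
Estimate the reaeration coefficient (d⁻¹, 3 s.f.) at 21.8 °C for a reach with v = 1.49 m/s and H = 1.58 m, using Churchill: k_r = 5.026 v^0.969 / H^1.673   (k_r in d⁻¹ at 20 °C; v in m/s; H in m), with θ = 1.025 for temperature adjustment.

k_r(20) = 5.026 × 1.49^0.969 / 1.58^1.673 = 5.026 × 1.472 / 2.150 = 3.441 d⁻¹.
k_r(21.8) = 3.441 × 1.025^(21.8−20) = 3.441 × 1.045 = 3.597 d⁻¹.

k_r ≈ 3.60 d⁻¹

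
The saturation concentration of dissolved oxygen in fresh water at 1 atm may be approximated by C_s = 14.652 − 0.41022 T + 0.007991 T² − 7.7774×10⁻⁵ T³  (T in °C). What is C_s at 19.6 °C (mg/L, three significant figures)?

C_s = 14.652 − 0.41022×19.6 + 0.007991×19.6² − 7.7774×10⁻⁵×19.6³ = 9.096 mg/L.

C_s ≈ 9.10 mg/L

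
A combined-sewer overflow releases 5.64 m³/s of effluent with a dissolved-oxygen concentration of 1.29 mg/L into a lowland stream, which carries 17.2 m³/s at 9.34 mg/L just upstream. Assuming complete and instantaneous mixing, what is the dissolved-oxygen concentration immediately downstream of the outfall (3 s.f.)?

Flow-weighted mixing: C = (Q_r C_r + Q_w C_w)/(Q_r + Q_w)
= (17.2×9.34 + 5.64×1.29)/(17.2 + 5.64) = 167.9/22.84 = 7.352 mg/L.

7.35 mg/L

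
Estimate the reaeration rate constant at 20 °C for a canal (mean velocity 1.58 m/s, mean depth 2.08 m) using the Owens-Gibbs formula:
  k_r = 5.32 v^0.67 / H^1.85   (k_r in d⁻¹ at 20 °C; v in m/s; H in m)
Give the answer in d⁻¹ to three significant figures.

k_r = 5.32 × 1.58^0.67 / 2.08^1.85 = 5.32 × 1.359 / 3.876 = 1.865 d⁻¹.

k_r ≈ 1.86 d⁻¹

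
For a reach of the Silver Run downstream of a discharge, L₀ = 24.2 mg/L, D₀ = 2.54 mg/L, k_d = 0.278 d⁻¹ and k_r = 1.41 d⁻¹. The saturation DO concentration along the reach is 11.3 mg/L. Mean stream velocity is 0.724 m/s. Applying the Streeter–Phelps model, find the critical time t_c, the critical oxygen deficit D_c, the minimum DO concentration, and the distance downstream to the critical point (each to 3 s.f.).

With k_r/k_d = 5.072 and 1 − D₀(k_r−k_d)/(k_d L₀) = 0.5726,
t_c = ln(5.072 × 0.5726) / (1.41 − 0.278) = ln(2.904) / 1.132 = 1.066/1.132 = 0.9419 d.
D_c = (k_d/k_r) L₀ e^(−k_d t_c) = (0.278/1.41) × 24.2 × e^(−0.278×0.9419) = 0.1972 × 24.2 × 0.7696 = 3.672 mg/L.
Minimum DO = C_s − D_c = 11.3 − 3.672 = 7.628 mg/L.
x_c = v t_c = 0.724 m/s × 0.9419 d × 86400 s/d = 58920 m ≈ 58.9 km.

t_c ≈ 0.942 d; D_c ≈ 3.67 mg/L; min DO ≈ 7.63 mg/L; x_c ≈ 58.9 km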